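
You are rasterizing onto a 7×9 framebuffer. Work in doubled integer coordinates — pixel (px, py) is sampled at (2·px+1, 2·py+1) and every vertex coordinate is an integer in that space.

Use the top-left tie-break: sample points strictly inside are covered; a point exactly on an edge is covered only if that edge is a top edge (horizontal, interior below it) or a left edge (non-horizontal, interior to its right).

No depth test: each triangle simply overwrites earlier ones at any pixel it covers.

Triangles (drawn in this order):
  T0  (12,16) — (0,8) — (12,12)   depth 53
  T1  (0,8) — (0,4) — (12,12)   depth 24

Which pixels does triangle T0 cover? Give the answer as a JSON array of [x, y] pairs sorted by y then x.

T0:
  2·area = 48
  edge (12, 16)→(0, 8): d=(-12,-8) top-left  bias=+0
  edge (0, 8)→(12, 12): d=(12,4) right/bottom  bias=-1
  edge (12, 12)→(12, 16): d=(0,4) right/bottom  bias=-1
    (1,4)@(3, 9): e=[12,0,36] → .  [on edge]
    (2,5)@(5, 11): e=[4,16,28] → X
    (3,5)@(7, 11): e=[20,8,20] → X
    (4,5)@(9, 11): e=[36,0,12] → .  [on edge]
    (2,6)@(5, 13): e=[-20,40,28] → .
    (3,6)@(7, 13): e=[-4,32,20] → .
    (4,6)@(9, 13): e=[12,24,12] → X
    (5,6)@(11, 13): e=[28,16,4] → X
    (6,6)@(13, 13): e=[44,8,-4] → .
    (4,7)@(9, 15): e=[-12,48,12] → .
    (5,7)@(11, 15): e=[4,40,4] → X
    (6,7)@(13, 15): e=[20,32,-4] → .
  covered (5 px):
    . . . . . . .
    . . . . . . .
    . . . . . . .
    . . . . . . .
    . . . . . . .
    . . X X . . .
    . . . . X X .
    . . . . . X .
    . . . . . . .
T1:
  2·area = 48
  edge (0, 8)→(0, 4): d=(0,-4) top-left  bias=+0
  edge (0, 4)→(12, 12): d=(12,8) right/bottom  bias=-1
  edge (12, 12)→(0, 8): d=(-12,-4) top-left  bias=+0
    (0,2)@(1, 5): e=[4,4,40] → X
    (1,2)@(3, 5): e=[12,-12,48] → .
    (0,3)@(1, 7): e=[4,28,16] → X
    (1,3)@(3, 7): e=[12,12,24] → X
    (2,3)@(5, 7): e=[20,-4,32] → .
    (0,4)@(1, 9): e=[4,52,-8] → .
    (1,4)@(3, 9): e=[12,36,0] → X  [on edge]
    (2,4)@(5, 9): e=[20,20,8] → X
    (3,4)@(7, 9): e=[28,4,16] → X
    (4,4)@(9, 9): e=[36,-12,24] → .
    (1,5)@(3, 11): e=[12,60,-24] → .
    (2,5)@(5, 11): e=[20,44,-16] → .
    (4,5)@(9, 11): e=[36,12,0] → X  [on edge]
  covered (7 px):
    . . . . . . .
    . . . . . . .
    X . . . . . .
    X X . . . . .
    . X X X . . .
    . . . . X . .
    . . . . . . .
    . . . . . . .
    . . . . . . .

Answer: [[2,5],[3,5],[4,6],[5,6],[5,7]]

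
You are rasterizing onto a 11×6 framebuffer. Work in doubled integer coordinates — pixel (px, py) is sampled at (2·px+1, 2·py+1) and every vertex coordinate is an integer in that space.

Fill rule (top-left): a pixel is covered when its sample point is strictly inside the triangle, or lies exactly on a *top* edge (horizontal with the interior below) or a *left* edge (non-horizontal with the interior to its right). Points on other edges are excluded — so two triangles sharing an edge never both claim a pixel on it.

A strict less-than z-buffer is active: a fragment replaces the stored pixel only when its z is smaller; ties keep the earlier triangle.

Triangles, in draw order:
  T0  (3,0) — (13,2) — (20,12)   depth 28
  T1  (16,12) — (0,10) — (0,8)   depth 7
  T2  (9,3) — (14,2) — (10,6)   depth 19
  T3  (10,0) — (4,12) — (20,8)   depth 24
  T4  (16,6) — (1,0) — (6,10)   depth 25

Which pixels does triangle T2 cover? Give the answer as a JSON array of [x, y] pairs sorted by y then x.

T0:
  2·area = 86
  edge (3, 0)→(13, 2): d=(10,2) right/bottom  bias=-1
  edge (13, 2)→(20, 12): d=(7,10) right/bottom  bias=-1
  edge (20, 12)→(3, 0): d=(-17,-12) top-left  bias=+0
    (2,0)@(5, 1): e=[6,73,7] → X
    (3,0)@(7, 1): e=[2,53,31] → X
    (4,0)@(9, 1): e=[-2,33,55] → .
    (2,1)@(5, 3): e=[26,87,-27] → .
    (3,1)@(7, 3): e=[22,67,-3] → .
    (4,1)@(9, 3): e=[18,47,21] → X
    (5,1)@(11, 3): e=[14,27,45] → X
    (6,1)@(13, 3): e=[10,7,69] → X
    (7,1)@(15, 3): e=[6,-13,93] → .
    (4,2)@(9, 5): e=[38,61,-13] → .
    (5,2)@(11, 5): e=[34,41,11] → X
    (7,2)@(15, 5): e=[26,1,59] → X
  covered (12 px):
    . . X X . . . . . . .
    . . . . X X X . . . .
    . . . . . X X X . . .
    . . . . . . X X . . .
    . . . . . . . . X . .
    . . . . . . . . . X .
T1:
  2·area = 32
  edge (16, 12)→(0, 10): d=(-16,-2) top-left  bias=+0
  edge (0, 10)→(0, 8): d=(0,-2) top-left  bias=+0
  edge (0, 8)→(16, 12): d=(16,4) right/bottom  bias=-1
    (0,4)@(1, 9): e=[18,2,12] → X
    (1,4)@(3, 9): e=[22,6,4] → X
    (2,4)@(5, 9): e=[26,10,-4] → .
    (0,5)@(1, 11): e=[-14,2,44] → .
    (1,5)@(3, 11): e=[-10,6,36] → .
    (4,5)@(9, 11): e=[2,18,12] → X
    (5,5)@(11, 11): e=[6,22,4] → X
    (6,5)@(13, 11): e=[10,26,-4] → .
  covered (4 px):
    . . . . . . . . . . .
    . . . . . . . . . . .
    . . . . . . . . . . .
    . . . . . . . . . . .
    X X . . . . . . . . .
    . . . . X X . . . . .
T2:
  2·area = 16
  edge (9, 3)→(14, 2): d=(5,-1) top-left  bias=+0
  edge (14, 2)→(10, 6): d=(-4,4) right/bottom  bias=-1
  edge (10, 6)→(9, 3): d=(-1,-3) top-left  bias=+0
    (7,0)@(15, 1): e=[-4,0,20] → .  [on edge]
    (9,0)@(19, 1): e=[0,-16,32] → .  [on edge]
    (4,1)@(9, 3): e=[0,16,0] → X  [on edge]
    (5,1)@(11, 3): e=[2,8,6] → X
    (6,1)@(13, 3): e=[4,0,12] → .  [on edge]
    (4,2)@(9, 5): e=[10,8,-2] → .
    (5,2)@(11, 5): e=[12,0,4] → .  [on edge]
    (4,3)@(9, 7): e=[20,0,-4] → .  [on edge]
    (3,4)@(7, 9): e=[28,0,-12] → .  [on edge]
    (5,4)@(11, 9): e=[32,-16,0] → .  [on edge]
    (2,5)@(5, 11): e=[36,0,-20] → .  [on edge]
  covered (2 px):
    . . . . . . . . . . .
    . . . . X X . . . . .
    . . . . . . . . . . .
    . . . . . . . . . . .
    . . . . . . . . . . .
    . . . . . . . . . . .
T3:
  2·area = 168  (B↔C swapped to make it positive)
  edge (10, 0)→(20, 8): d=(10,8) right/bottom  bias=-1
  edge (20, 8)→(4, 12): d=(-16,4) right/bottom  bias=-1
  edge (4, 12)→(10, 0): d=(6,-12) top-left  bias=+0
    (5,0)@(11, 1): e=[2,148,18] → X
    (6,0)@(13, 1): e=[-14,140,42] → .
    (4,1)@(9, 3): e=[38,124,6] → X
    (6,1)@(13, 3): e=[6,108,54] → X
    (7,1)@(15, 3): e=[-10,100,78] → .
    (4,2)@(9, 5): e=[58,92,18] → X
    (7,2)@(15, 5): e=[10,68,90] → X
    (8,2)@(17, 5): e=[-6,60,114] → .
    (3,3)@(7, 7): e=[94,68,6] → X
    (8,3)@(17, 7): e=[14,28,126] → X
    (9,3)@(19, 7): e=[-2,20,150] → .
    (3,4)@(7, 9): e=[114,36,18] → X
  covered (21 px):
    . . . . . X . . . . .
    . . . . X X X . . . .
    . . . . X X X X . . .
    . . . X X X X X X . .
    . . . X X X X X . . .
    . . X X . . . . . . .
T4:
  2·area = 120  (B↔C swapped to make it positive)
  edge (16, 6)→(6, 10): d=(-10,4) right/bottom  bias=-1
  edge (6, 10)→(1, 0): d=(-5,-10) top-left  bias=+0
  edge (1, 0)→(16, 6): d=(15,6) right/bottom  bias=-1
    (1,0)@(3, 1): e=[102,15,3] → X
    (2,0)@(5, 1): e=[94,35,-9] → .
    (1,1)@(3, 3): e=[82,5,33] → X
    (2,1)@(5, 3): e=[74,25,21] → X
    (3,1)@(7, 3): e=[66,45,9] → X
    (4,1)@(9, 3): e=[58,65,-3] → .
    (1,2)@(3, 5): e=[62,-5,63] → .
    (2,2)@(5, 5): e=[54,15,51] → X
    (4,2)@(9, 5): e=[38,55,27] → X
    (5,2)@(11, 5): e=[30,75,15] → X
    (6,2)@(13, 5): e=[22,95,3] → X
    (7,2)@(15, 5): e=[14,115,-9] → .
  covered (15 px):
    . X . . . . . . . . .
    . X X X . . . . . . .
    . . X X X X X . . . .
    . . X X X X X . . . .
    . . . X . . . . . . .
    . . . . . . . . . . .

Result: [[4,1],[5,1]]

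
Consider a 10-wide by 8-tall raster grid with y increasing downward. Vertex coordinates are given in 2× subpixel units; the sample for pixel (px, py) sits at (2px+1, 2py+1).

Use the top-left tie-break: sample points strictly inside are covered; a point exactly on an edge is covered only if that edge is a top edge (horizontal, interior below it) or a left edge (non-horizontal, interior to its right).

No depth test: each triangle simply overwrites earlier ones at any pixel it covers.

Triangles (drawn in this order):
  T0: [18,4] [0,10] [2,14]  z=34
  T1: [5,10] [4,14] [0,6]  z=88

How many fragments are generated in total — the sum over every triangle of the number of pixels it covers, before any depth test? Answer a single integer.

T0:
  2·area = 84  (B↔C swapped to make it positive)
  edge (18, 4)→(2, 14): d=(-16,10) right/bottom  bias=-1
  edge (2, 14)→(0, 10): d=(-2,-4) top-left  bias=+0
  edge (0, 10)→(18, 4): d=(18,-6) top-left  bias=+0
    (7,2)@(15, 5): e=[14,70,0] → #  [on edge]
    (8,2)@(17, 5): e=[-6,78,12] → ·
    (4,3)@(9, 7): e=[42,42,0] → #  [on edge]
    (5,3)@(11, 7): e=[22,50,12] → #
    (6,3)@(13, 7): e=[2,58,24] → #
    (7,3)@(15, 7): e=[-18,66,36] → ·
    (1,4)@(3, 9): e=[70,14,0] → #  [on edge]
    (2,4)@(5, 9): e=[50,22,12] → #
    (3,4)@(7, 9): e=[30,30,24] → #
    (5,4)@(11, 9): e=[-10,46,48] → ·
    (6,4)@(13, 9): e=[-30,54,60] → ·
    (0,5)@(1, 11): e=[58,2,24] → #
  covered (12 px):
    · · · · · · · · · ·
    · · · · · · · · · ·
    · · · · · · · # · ·
    · · · · # # # · · ·
    · # # # # · · · · ·
    # # # · · · · · · ·
    · # · · · · · · · ·
    · · · · · · · · · ·
T1:
  2·area = 24
  edge (5, 10)→(4, 14): d=(-1,4) right/bottom  bias=-1
  edge (4, 14)→(0, 6): d=(-4,-8) top-left  bias=+0
  edge (0, 6)→(5, 10): d=(5,4) right/bottom  bias=-1
    (0,3)@(1, 7): e=[19,4,1] → #
    (1,3)@(3, 7): e=[11,20,-7] → ·
    (0,4)@(1, 9): e=[17,-4,11] → ·
    (1,4)@(3, 9): e=[9,12,3] → #
    (2,4)@(5, 9): e=[1,28,-5] → ·
    (1,5)@(3, 11): e=[7,4,13] → #
    (2,5)@(5, 11): e=[-1,20,5] → ·
    (1,6)@(3, 13): e=[5,-4,23] → ·
  covered (3 px):
    · · · · · · · · · ·
    · · · · · · · · · ·
    · · · · · · · · · ·
    # · · · · · · · · ·
    · # · · · · · · · ·
    · # · · · · · · · ·
    · · · · · · · · · ·
    · · · · · · · · · ·

Final: 15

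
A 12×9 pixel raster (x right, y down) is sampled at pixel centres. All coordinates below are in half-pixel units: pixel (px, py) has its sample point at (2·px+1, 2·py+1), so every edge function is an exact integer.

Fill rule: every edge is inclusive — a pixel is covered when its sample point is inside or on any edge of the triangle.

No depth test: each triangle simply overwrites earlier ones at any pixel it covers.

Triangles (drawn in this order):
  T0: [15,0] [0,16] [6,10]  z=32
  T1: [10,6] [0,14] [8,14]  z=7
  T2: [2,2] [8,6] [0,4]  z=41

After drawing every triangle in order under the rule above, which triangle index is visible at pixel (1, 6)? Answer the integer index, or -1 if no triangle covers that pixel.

T0:
  2·area = 6  (B↔C swapped to make it positive)
  edge (15, 0)→(6, 10): d=(-9,10) inclusive
  edge (6, 10)→(0, 16): d=(-6,6) inclusive
  edge (0, 16)→(15, 0): d=(15,-16) inclusive
    (7,0)@(15, 1): e=[-9,0,15] → ·  [on edge]
    (6,1)@(13, 3): e=[-7,0,13] → ·  [on edge]
    (5,2)@(11, 5): e=[-5,0,11] → ·  [on edge]
    (4,3)@(9, 7): e=[-3,0,9] → ·  [on edge]
    (3,4)@(7, 9): e=[-1,0,7] → ·  [on edge]
    (2,5)@(5, 11): e=[1,0,5] → █  [on edge]
    (3,5)@(7, 11): e=[-19,-12,37] → ·
    (1,6)@(3, 13): e=[3,0,3] → █  [on edge]
    (2,6)@(5, 13): e=[-17,-12,35] → ·
    (0,7)@(1, 15): e=[5,0,1] → █  [on edge]
    (1,7)@(3, 15): e=[-15,-12,33] → ·
    (0,8)@(1, 17): e=[-13,-12,31] → ·
  covered (3 px):
    · · · · · · · · · · · ·
    · · · · · · · · · · · ·
    · · · · · · · · · · · ·
    · · · · · · · · · · · ·
    · · · · · · · · · · · ·
    · · █ · · · · · · · · ·
    · █ · · · · · · · · · ·
    █ · · · · · · · · · · ·
    · · · · · · · · · · · ·
T1:
  2·area = 64  (B↔C swapped to make it positive)
  edge (10, 6)→(8, 14): d=(-2,8) inclusive
  edge (8, 14)→(0, 14): d=(-8,0) inclusive
  edge (0, 14)→(10, 6): d=(10,-8) inclusive
    (4,3)@(9, 7): e=[6,56,2] → █
    (5,3)@(11, 7): e=[-10,56,18] → ·
    (3,4)@(7, 9): e=[18,40,6] → █
    (5,4)@(11, 9): e=[-14,40,38] → ·
    (2,5)@(5, 11): e=[30,24,10] → █
    (4,5)@(9, 11): e=[-2,24,42] → ·
    (1,6)@(3, 13): e=[42,8,14] → █
    (4,6)@(9, 13): e=[-6,8,62] → ·
    (1,7)@(3, 15): e=[38,-8,34] → ·
    (2,7)@(5, 15): e=[22,-8,50] → ·
    (3,7)@(7, 15): e=[6,-8,66] → ·
  covered (8 px):
    · · · · · · · · · · · ·
    · · · · · · · · · · · ·
    · · · · · · · · · · · ·
    · · · · █ · · · · · · ·
    · · · █ █ · · · · · · ·
    · · █ █ · · · · · · · ·
    · █ █ █ · · · · · · · ·
    · · · · · · · · · · · ·
    · · · · · · · · · · · ·
T2:
  2·area = 20
  edge (2, 2)→(8, 6): d=(6,4) inclusive
  edge (8, 6)→(0, 4): d=(-8,-2) inclusive
  edge (0, 4)→(2, 2): d=(2,-2) inclusive
    (1,0)@(3, 1): e=[-10,30,0] → ·  [on edge]
    (0,1)@(1, 3): e=[10,10,0] → █  [on edge]
    (1,1)@(3, 3): e=[2,14,4] → █
    (2,1)@(5, 3): e=[-6,18,8] → ·
    (0,2)@(1, 5): e=[22,-6,4] → ·
    (1,2)@(3, 5): e=[14,-2,8] → ·
    (2,2)@(5, 5): e=[6,2,12] → █
    (3,2)@(7, 5): e=[-2,6,16] → ·
    (2,3)@(5, 7): e=[18,-14,16] → ·
  covered (3 px):
    · · · · · · · · · · · ·
    █ █ · · · · · · · · · ·
    · · █ · · · · · · · · ·
    · · · · · · · · · · · ·
    · · · · · · · · · · · ·
    · · · · · · · · · · · ·
    · · · · · · · · · · · ·
    · · · · · · · · · · · ·
    · · · · · · · · · · · ·

Z-buffer (winner per pixel, '.' = empty):
  . . . . . . . . . . . .
  2 2 . . . . . . . . . .
  . . 2 . . . . . . . . .
  . . . . 1 . . . . . . .
  . . . 1 1 . . . . . . .
  . . 1 1 . . . . . . . .
  . 1 1 1 . . . . . . . .
  0 . . . . . . . . . . .
  . . . . . . . . . . . .

Result: 1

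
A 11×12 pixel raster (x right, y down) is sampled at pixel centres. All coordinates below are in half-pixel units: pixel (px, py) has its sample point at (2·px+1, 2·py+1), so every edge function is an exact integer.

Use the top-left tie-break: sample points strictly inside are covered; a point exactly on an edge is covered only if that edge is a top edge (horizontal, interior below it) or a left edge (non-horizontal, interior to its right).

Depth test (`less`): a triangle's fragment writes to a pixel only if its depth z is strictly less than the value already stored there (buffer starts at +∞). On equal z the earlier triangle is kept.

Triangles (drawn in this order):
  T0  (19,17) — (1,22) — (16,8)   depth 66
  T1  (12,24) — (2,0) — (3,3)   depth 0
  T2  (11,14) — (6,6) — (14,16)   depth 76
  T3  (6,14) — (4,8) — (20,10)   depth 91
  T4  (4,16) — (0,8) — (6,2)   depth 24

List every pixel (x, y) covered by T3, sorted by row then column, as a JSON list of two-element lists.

T0:
  2·area = 177
  edge (19, 17)→(1, 22): d=(-18,5) right/bottom  bias=-1
  edge (1, 22)→(16, 8): d=(15,-14) top-left  bias=+0
  edge (16, 8)→(19, 17): d=(3,9) right/bottom  bias=-1
    (7,2)@(15, 5): e=[236,-59,0] → .  [on edge]
    (7,4)@(15, 9): e=[164,1,12] → X
    (8,4)@(17, 9): e=[154,29,-6] → .
    (6,5)@(13, 11): e=[138,3,36] → X
    (8,5)@(17, 11): e=[118,59,0] → .  [on edge]
    (5,6)@(11, 13): e=[112,5,60] → X
    (8,6)@(17, 13): e=[82,89,6] → X
    (9,6)@(19, 13): e=[72,117,-12] → .
    (4,7)@(9, 15): e=[86,7,84] → X
    (9,7)@(19, 15): e=[36,147,-6] → .
    (3,8)@(7, 17): e=[60,9,108] → X
    (9,8)@(19, 17): e=[0,177,0] → .  [on edge]
    (10,11)@(21, 23): e=[-118,295,0] → .  [on edge]
  covered (23 px):
    . . . . . . . . . . .
    . . . . . . . . . . .
    . . . . . . . . . . .
    . . . . . . . . . . .
    . . . . . . . X . . .
    . . . . . . X X . . .
    . . . . . X X X X . .
    . . . . X X X X X . .
    . . . X X X X X X . .
    . . X X X X . . . . .
    . X . . . . . . . . .
    . . . . . . . . . . .
T1:
  2·area = 6  (B↔C swapped to make it positive)
  edge (12, 24)→(3, 3): d=(-9,-21) top-left  bias=+0
  edge (3, 3)→(2, 0): d=(-1,-3) top-left  bias=+0
  edge (2, 0)→(12, 24): d=(10,24) right/bottom  bias=-1
    (1,1)@(3, 3): e=[0,0,6] → X  [on edge]
    (2,1)@(5, 3): e=[42,6,-42] → .
    (1,2)@(3, 5): e=[-18,-2,26] → .
    (2,4)@(5, 9): e=[-12,0,18] → .  [on edge]
    (3,7)@(7, 15): e=[-24,0,30] → .  [on edge]
    (4,8)@(9, 17): e=[0,4,2] → X  [on edge]
    (5,8)@(11, 17): e=[42,10,-46] → .
    (4,9)@(9, 19): e=[-18,2,22] → .
    (4,10)@(9, 21): e=[-36,0,42] → .  [on edge]
  covered (2 px):
    . . . . . . . . . . .
    . X . . . . . . . . .
    . . . . . . . . . . .
    . . . . . . . . . . .
    . . . . . . . . . . .
    . . . . . . . . . . .
    . . . . . . . . . . .
    . . . . . . . . . . .
    . . . . X . . . . . .
    . . . . . . . . . . .
    . . . . . . . . . . .
    . . . . . . . . . . .
T2:
  2·area = 14
  edge (11, 14)→(6, 6): d=(-5,-8) top-left  bias=+0
  edge (6, 6)→(14, 16): d=(8,10) right/bottom  bias=-1
  edge (14, 16)→(11, 14): d=(-3,-2) top-left  bias=+0
    (5,6)@(11, 13): e=[5,6,3] → X
    (6,6)@(13, 13): e=[21,-14,7] → .
    (5,7)@(11, 15): e=[-5,22,-3] → .
    (6,7)@(13, 15): e=[11,2,1] → X
    (7,7)@(15, 15): e=[27,-18,5] → .
    (6,8)@(13, 17): e=[1,18,-5] → .
  covered (2 px):
    . . . . . . . . . . .
    . . . . . . . . . . .
    . . . . . . . . . . .
    . . . . . . . . . . .
    . . . . . . . . . . .
    . . . . . . . . . . .
    . . . . . X . . . . .
    . . . . . . X . . . .
    . . . . . . . . . . .
    . . . . . . . . . . .
    . . . . . . . . . . .
    . . . . . . . . . . .
T3:
  2·area = 92
  edge (6, 14)→(4, 8): d=(-2,-6) top-left  bias=+0
  edge (4, 8)→(20, 10): d=(16,2) right/bottom  bias=-1
  edge (20, 10)→(6, 14): d=(-14,4) right/bottom  bias=-1
    (1,2)@(3, 5): e=[0,-46,138] → .  [on edge]
    (2,4)@(5, 9): e=[4,14,74] → X
    (3,4)@(7, 9): e=[16,10,66] → X
    (4,4)@(9, 9): e=[28,6,58] → X
    (5,4)@(11, 9): e=[40,2,50] → X
    (6,4)@(13, 9): e=[52,-2,42] → .
    (2,5)@(5, 11): e=[0,46,46] → X  [on edge]
    (6,5)@(13, 11): e=[48,30,14] → X
    (7,5)@(15, 11): e=[60,26,6] → X
    (8,5)@(17, 11): e=[72,22,-2] → .
    (2,6)@(5, 13): e=[-4,78,18] → .
    (3,6)@(7, 13): e=[8,74,10] → X
    (3,8)@(7, 17): e=[0,138,-46] → .  [on edge]
    (4,11)@(9, 23): e=[0,230,-138] → .  [on edge]
  covered (12 px):
    . . . . . . . . . . .
    . . . . . . . . . . .
    . . . . . . . . . . .
    . . . . . . . . . . .
    . . X X X X . . . . .
    . . X X X X X X . . .
    . . . X X . . . . . .
    . . . . . . . . . . .
    . . . . . . . . . . .
    . . . . . . . . . . .
    . . . . . . . . . . .
    . . . . . . . . . . .
T4:
  2·area = 72
  edge (4, 16)→(0, 8): d=(-4,-8) top-left  bias=+0
  edge (0, 8)→(6, 2): d=(6,-6) top-left  bias=+0
  edge (6, 2)→(4, 16): d=(-2,14) right/bottom  bias=-1
    (3,0)@(7, 1): e=[84,0,-12] → .  [on edge]
    (2,1)@(5, 3): e=[60,0,12] → X  [on edge]
    (3,1)@(7, 3): e=[76,12,-16] → .
    (1,2)@(3, 5): e=[36,0,36] → X  [on edge]
    (3,2)@(7, 5): e=[68,24,-20] → .
    (0,3)@(1, 7): e=[12,0,60] → X  [on edge]
    (3,3)@(7, 7): e=[60,36,-24] → .
    (0,4)@(1, 9): e=[4,12,56] → X
    (2,4)@(5, 9): e=[36,36,0] → .  [on edge]
    (0,5)@(1, 11): e=[-4,24,52] → .
    (1,5)@(3, 11): e=[12,36,24] → X
    (2,5)@(5, 11): e=[28,48,-4] → .
    (1,11)@(3, 23): e=[-36,108,0] → .  [on edge]
  covered (10 px):
    . . . . . . . . . . .
    . . X . . . . . . . .
    . X X . . . . . . . .
    X X X . . . . . . . .
    X X . . . . . . . . .
    . X . . . . . . . . .
    . X . . . . . . . . .
    . . . . . . . . . . .
    . . . . . . . . . . .
    . . . . . . . . . . .
    . . . . . . . . . . .
    . . . . . . . . . . .

Answer: [[2,4],[3,4],[4,4],[5,4],[2,5],[3,5],[4,5],[5,5],[6,5],[7,5],[3,6],[4,6]]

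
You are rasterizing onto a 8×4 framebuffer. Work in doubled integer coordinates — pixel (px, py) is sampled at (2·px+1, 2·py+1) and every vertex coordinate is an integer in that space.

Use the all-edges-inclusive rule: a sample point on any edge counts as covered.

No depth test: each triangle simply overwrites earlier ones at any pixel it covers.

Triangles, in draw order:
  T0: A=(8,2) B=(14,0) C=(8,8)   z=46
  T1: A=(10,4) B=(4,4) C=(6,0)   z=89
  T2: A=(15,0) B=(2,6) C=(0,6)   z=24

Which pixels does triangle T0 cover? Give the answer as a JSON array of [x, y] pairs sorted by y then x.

T0:
  2·area = 36
  edge (8, 2)→(14, 0): d=(6,-2) inclusive
  edge (14, 0)→(8, 8): d=(-6,8) inclusive
  edge (8, 8)→(8, 2): d=(0,-6) inclusive
    (5,0)@(11, 1): e=[0,18,18] → █  [on edge]
    (6,0)@(13, 1): e=[4,2,30] → █
    (7,0)@(15, 1): e=[8,-14,42] → ·
    (2,1)@(5, 3): e=[0,54,-18] → ·  [on edge]
    (4,1)@(9, 3): e=[8,22,6] → █
    (6,1)@(13, 3): e=[16,-10,30] → ·
    (4,2)@(9, 5): e=[20,10,6] → █
    (5,2)@(11, 5): e=[24,-6,18] → ·
    (4,3)@(9, 7): e=[32,-2,6] → ·
  covered (5 px):
    · · · · · █ █ ·
    · · · · █ █ · ·
    · · · · █ · · ·
    · · · · · · · ·
T1:
  2·area = 24
  edge (10, 4)→(4, 4): d=(-6,0) inclusive
  edge (4, 4)→(6, 0): d=(2,-4) inclusive
  edge (6, 0)→(10, 4): d=(4,4) inclusive
    (3,0)@(7, 1): e=[18,6,0] → █  [on edge]
    (4,0)@(9, 1): e=[18,14,-8] → ·
    (2,1)@(5, 3): e=[6,2,16] → █
    (4,1)@(9, 3): e=[6,18,0] → █  [on edge]
    (5,1)@(11, 3): e=[6,26,-8] → ·
    (2,2)@(5, 5): e=[-6,6,24] → ·
    (3,2)@(7, 5): e=[-6,14,16] → ·
    (4,2)@(9, 5): e=[-6,22,8] → ·
    (5,2)@(11, 5): e=[-6,30,0] → ·  [on edge]
    (6,3)@(13, 7): e=[-18,42,0] → ·  [on edge]
  covered (4 px):
    · · · █ · · · ·
    · · █ █ █ · · ·
    · · · · · · · ·
    · · · · · · · ·
T2:
  2·area = 12
  edge (15, 0)→(2, 6): d=(-13,6) inclusive
  edge (2, 6)→(0, 6): d=(-2,0) inclusive
  edge (0, 6)→(15, 0): d=(15,-6) inclusive
    (1,2)@(3, 5): e=[7,2,3] → █
    (2,2)@(5, 5): e=[-5,2,15] → ·
    (1,3)@(3, 7): e=[-19,-2,33] → ·
  covered (1 px):
    · · · · · · · ·
    · · · · · · · ·
    · █ · · · · · ·
    · · · · · · · ·

Final: [[5,0],[6,0],[4,1],[5,1],[4,2]]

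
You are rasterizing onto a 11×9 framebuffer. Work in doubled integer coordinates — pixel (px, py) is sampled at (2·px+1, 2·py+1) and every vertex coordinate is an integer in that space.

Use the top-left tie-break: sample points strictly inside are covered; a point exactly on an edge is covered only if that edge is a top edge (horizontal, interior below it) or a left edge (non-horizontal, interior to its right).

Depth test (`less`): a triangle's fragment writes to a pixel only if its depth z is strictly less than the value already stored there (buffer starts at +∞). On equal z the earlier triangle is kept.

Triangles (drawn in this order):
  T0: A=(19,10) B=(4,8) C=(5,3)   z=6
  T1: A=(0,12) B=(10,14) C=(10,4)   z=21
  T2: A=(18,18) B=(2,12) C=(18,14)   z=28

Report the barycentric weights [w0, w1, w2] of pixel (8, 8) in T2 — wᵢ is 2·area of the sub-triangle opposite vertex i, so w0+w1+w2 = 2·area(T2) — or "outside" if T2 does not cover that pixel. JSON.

T0:
  2·area = 77
  edge (19, 10)→(4, 8): d=(-15,-2) top-left  bias=+0
  edge (4, 8)→(5, 3): d=(1,-5) top-left  bias=+0
  edge (5, 3)→(19, 10): d=(14,7) right/bottom  bias=-1
    (0,0)@(1, 1): e=[99,-22,0] → ·  [on edge]
    (2,1)@(5, 3): e=[77,0,0] → ·  [on edge]
    (2,2)@(5, 5): e=[47,2,28] → #
    (3,2)@(7, 5): e=[51,12,14] → #
    (4,2)@(9, 5): e=[55,22,0] → ·  [on edge]
    (2,3)@(5, 7): e=[17,4,56] → #
    (4,3)@(9, 7): e=[25,24,28] → #
    (5,3)@(11, 7): e=[29,34,14] → #
    (6,3)@(13, 7): e=[33,44,0] → ·  [on edge]
    (2,4)@(5, 9): e=[-13,6,84] → ·
    (3,4)@(7, 9): e=[-9,16,70] → ·
    (4,4)@(9, 9): e=[-5,26,56] → ·
    (8,4)@(17, 9): e=[11,66,0] → ·  [on edge]
    (10,5)@(21, 11): e=[-11,88,0] → ·  [on edge]
    (1,6)@(3, 13): e=[-77,0,154] → ·  [on edge]
  covered (8 px):
    · · · · · · · · · · ·
    · · · · · · · · · · ·
    · · # # · · · · · · ·
    · · # # # # · · · · ·
    · · · · · · # # · · ·
    · · · · · · · · · · ·
    · · · · · · · · · · ·
    · · · · · · · · · · ·
    · · · · · · · · · · ·
T1:
  2·area = 100  (B↔C swapped to make it positive)
  edge (0, 12)→(10, 4): d=(10,-8) top-left  bias=+0
  edge (10, 4)→(10, 14): d=(0,10) right/bottom  bias=-1
  edge (10, 14)→(0, 12): d=(-10,-2) top-left  bias=+0
    (4,2)@(9, 5): e=[2,10,88] → #
    (5,2)@(11, 5): e=[18,-10,92] → ·
    (3,3)@(7, 7): e=[6,30,64] → #
    (5,3)@(11, 7): e=[38,-10,72] → ·
    (2,4)@(5, 9): e=[10,50,40] → #
    (5,4)@(11, 9): e=[58,-10,52] → ·
    (1,5)@(3, 11): e=[14,70,16] → #
    (5,5)@(11, 11): e=[78,-10,32] → ·
    (1,6)@(3, 13): e=[34,70,-4] → ·
    (2,6)@(5, 13): e=[50,50,0] → #  [on edge]
    (5,6)@(11, 13): e=[98,-10,12] → ·
    (2,7)@(5, 15): e=[70,50,-20] → ·
    (7,7)@(15, 15): e=[150,-50,0] → ·  [on edge]
  covered (13 px):
    · · · · · · · · · · ·
    · · · · · · · · · · ·
    · · · · # · · · · · ·
    · · · # # · · · · · ·
    · · # # # · · · · · ·
    · # # # # · · · · · ·
    · · # # # · · · · · ·
    · · · · · · · · · · ·
    · · · · · · · · · · ·
T2:
  2·area = 64
  edge (18, 18)→(2, 12): d=(-16,-6) top-left  bias=+0
  edge (2, 12)→(18, 14): d=(16,2) right/bottom  bias=-1
  edge (18, 14)→(18, 18): d=(0,4) right/bottom  bias=-1
    (2,6)@(5, 13): e=[2,10,52] → #
    (3,6)@(7, 13): e=[14,6,44] → #
    (4,6)@(9, 13): e=[26,2,36] → #
    (5,6)@(11, 13): e=[38,-2,28] → ·
    (2,7)@(5, 15): e=[-30,42,52] → ·
    (3,7)@(7, 15): e=[-18,38,44] → ·
    (4,7)@(9, 15): e=[-6,34,36] → ·
    (5,7)@(11, 15): e=[6,30,28] → #
    (6,7)@(13, 15): e=[18,26,20] → #
    (7,7)@(15, 15): e=[30,22,12] → #
    (8,7)@(17, 15): e=[42,18,4] → #
    (9,7)@(19, 15): e=[54,14,-4] → ·
  covered (8 px):
    · · · · · · · · · · ·
    · · · · · · · · · · ·
    · · · · · · · · · · ·
    · · · · · · · · · · ·
    · · · · · · · · · · ·
    · · · · · · · · · · ·
    · · # # # · · · · · ·
    · · · · · # # # # · ·
    · · · · · · · · # · ·

Answer: [50,4,10]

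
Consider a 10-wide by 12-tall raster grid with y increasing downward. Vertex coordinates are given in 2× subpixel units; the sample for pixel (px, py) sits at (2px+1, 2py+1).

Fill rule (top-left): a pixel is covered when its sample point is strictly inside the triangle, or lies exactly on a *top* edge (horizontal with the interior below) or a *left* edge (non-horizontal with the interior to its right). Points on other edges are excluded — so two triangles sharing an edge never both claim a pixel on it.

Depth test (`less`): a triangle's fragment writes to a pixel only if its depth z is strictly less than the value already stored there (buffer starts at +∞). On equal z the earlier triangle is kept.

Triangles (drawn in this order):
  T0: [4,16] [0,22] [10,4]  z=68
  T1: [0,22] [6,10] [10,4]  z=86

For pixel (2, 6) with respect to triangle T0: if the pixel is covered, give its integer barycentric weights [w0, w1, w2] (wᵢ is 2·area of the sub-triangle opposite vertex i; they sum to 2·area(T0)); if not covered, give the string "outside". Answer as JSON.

T0:
  2·area = 12
  edge (4, 16)→(0, 22): d=(-4,6) right/bottom  bias=-1
  edge (0, 22)→(10, 4): d=(10,-18) top-left  bias=+0
  edge (10, 4)→(4, 16): d=(-6,12) right/bottom  bias=-1
    (2,6)@(5, 13): e=[6,0,6] → #  [on edge]
    (3,6)@(7, 13): e=[-6,36,-18] → ·
    (2,7)@(5, 15): e=[-2,20,-6] → ·
    (1,8)@(3, 17): e=[2,4,6] → #
    (2,8)@(5, 17): e=[-10,40,-18] → ·
    (1,9)@(3, 19): e=[-6,24,-6] → ·
  covered (2 px):
    · · · · · · · · · ·
    · · · · · · · · · ·
    · · · · · · · · · ·
    · · · · · · · · · ·
    · · · · · · · · · ·
    · · · · · · · · · ·
    · · # · · · · · · ·
    · · · · · · · · · ·
    · # · · · · · · · ·
    · · · · · · · · · ·
    · · · · · · · · · ·
    · · · · · · · · · ·
T1:
  2·area = 12
  edge (0, 22)→(6, 10): d=(6,-12) top-left  bias=+0
  edge (6, 10)→(10, 4): d=(4,-6) top-left  bias=+0
  edge (10, 4)→(0, 22): d=(-10,18) right/bottom  bias=-1
    (3,4)@(7, 9): e=[6,2,4] → #
    (4,4)@(9, 9): e=[30,14,-32] → ·
    (3,5)@(7, 11): e=[18,10,-16] → ·
    (2,6)@(5, 13): e=[6,6,0] → ·  [on edge]
  covered (1 px):
    · · · · · · · · · ·
    · · · · · · · · · ·
    · · · · · · · · · ·
    · · · · · · · · · ·
    · · · # · · · · · ·
    · · · · · · · · · ·
    · · · · · · · · · ·
    · · · · · · · · · ·
    · · · · · · · · · ·
    · · · · · · · · · ·
    · · · · · · · · · ·
    · · · · · · · · · ·

Result: [0,6,6]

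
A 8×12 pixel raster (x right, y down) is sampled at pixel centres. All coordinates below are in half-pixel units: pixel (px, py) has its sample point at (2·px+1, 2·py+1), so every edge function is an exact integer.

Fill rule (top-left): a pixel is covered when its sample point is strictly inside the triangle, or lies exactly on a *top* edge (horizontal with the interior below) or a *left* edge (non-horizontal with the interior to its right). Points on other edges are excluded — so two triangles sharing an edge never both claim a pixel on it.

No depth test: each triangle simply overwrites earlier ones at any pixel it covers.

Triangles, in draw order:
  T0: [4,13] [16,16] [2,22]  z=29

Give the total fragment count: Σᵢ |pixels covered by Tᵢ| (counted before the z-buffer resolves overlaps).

T0:
  2·area = 114
  edge (4, 13)→(16, 16): d=(12,3) right/bottom  bias=-1
  edge (16, 16)→(2, 22): d=(-14,6) right/bottom  bias=-1
  edge (2, 22)→(4, 13): d=(2,-9) top-left  bias=+0
    (2,7)@(5, 15): e=[21,80,13] → X
    (3,7)@(7, 15): e=[15,68,31] → X
    (4,7)@(9, 15): e=[9,56,49] → X
    (5,7)@(11, 15): e=[3,44,67] → X
    (6,7)@(13, 15): e=[-3,32,85] → .
    (2,8)@(5, 17): e=[45,52,17] → X
    (6,8)@(13, 17): e=[21,4,89] → X
    (7,8)@(15, 17): e=[15,-8,107] → .
    (1,9)@(3, 19): e=[75,36,3] → X
    (4,9)@(9, 19): e=[57,0,57] → .  [on edge]
    (5,9)@(11, 19): e=[51,-12,75] → .
    (6,9)@(13, 19): e=[45,-24,93] → .
  covered (13 px):
    . . . . . . . .
    . . . . . . . .
    . . . . . . . .
    . . . . . . . .
    . . . . . . . .
    . . . . . . . .
    . . . . . . . .
    . . X X X X . .
    . . X X X X X .
    . X X X . . . .
    . X . . . . . .
    . . . . . . . .

Final: 13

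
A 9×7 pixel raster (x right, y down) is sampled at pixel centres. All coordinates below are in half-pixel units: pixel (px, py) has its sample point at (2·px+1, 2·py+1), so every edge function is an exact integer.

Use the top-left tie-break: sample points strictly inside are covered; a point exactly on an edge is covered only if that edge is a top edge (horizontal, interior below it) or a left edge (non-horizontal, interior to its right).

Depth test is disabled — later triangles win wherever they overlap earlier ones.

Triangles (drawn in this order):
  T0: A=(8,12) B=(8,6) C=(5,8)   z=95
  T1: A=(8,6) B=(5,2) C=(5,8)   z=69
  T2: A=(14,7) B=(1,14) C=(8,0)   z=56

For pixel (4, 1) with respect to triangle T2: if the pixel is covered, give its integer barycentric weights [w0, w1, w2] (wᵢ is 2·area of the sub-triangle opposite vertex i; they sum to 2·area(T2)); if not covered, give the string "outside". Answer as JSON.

T0:
  2·area = 18  (B↔C swapped to make it positive)
  edge (8, 12)→(5, 8): d=(-3,-4) top-left  bias=+0
  edge (5, 8)→(8, 6): d=(3,-2) top-left  bias=+0
  edge (8, 6)→(8, 12): d=(0,6) right/bottom  bias=-1
    (3,3)@(7, 7): e=[11,1,6] → █
    (4,3)@(9, 7): e=[19,5,-6] → ·
    (3,4)@(7, 9): e=[5,7,6] → █
    (4,4)@(9, 9): e=[13,11,-6] → ·
    (3,5)@(7, 11): e=[-1,13,6] → ·
  covered (2 px):
    · · · · · · · · ·
    · · · · · · · · ·
    · · · · · · · · ·
    · · · █ · · · · ·
    · · · █ · · · · ·
    · · · · · · · · ·
    · · · · · · · · ·
T1:
  2·area = 18  (B↔C swapped to make it positive)
  edge (8, 6)→(5, 8): d=(-3,2) right/bottom  bias=-1
  edge (5, 8)→(5, 2): d=(0,-6) top-left  bias=+0
  edge (5, 2)→(8, 6): d=(3,4) right/bottom  bias=-1
    (2,0)@(5, 1): e=[21,0,-3] → ·  [on edge]
    (2,1)@(5, 3): e=[15,0,3] → █  [on edge]
    (3,1)@(7, 3): e=[11,12,-5] → ·
    (2,2)@(5, 5): e=[9,0,9] → █  [on edge]
    (3,2)@(7, 5): e=[5,12,1] → █
    (4,2)@(9, 5): e=[1,24,-7] → ·
    (2,3)@(5, 7): e=[3,0,15] → █  [on edge]
    (3,3)@(7, 7): e=[-1,12,7] → ·
    (2,4)@(5, 9): e=[-3,0,21] → ·  [on edge]
    (2,5)@(5, 11): e=[-9,0,27] → ·  [on edge]
    (2,6)@(5, 13): e=[-15,0,33] → ·  [on edge]
  covered (4 px):
    · · · · · · · · ·
    · · █ · · · · · ·
    · · █ █ · · · · ·
    · · █ · · · · · ·
    · · · · · · · · ·
    · · · · · · · · ·
    · · · · · · · · ·
T2:
  2·area = 133
  edge (14, 7)→(1, 14): d=(-13,7) right/bottom  bias=-1
  edge (1, 14)→(8, 0): d=(7,-14) top-left  bias=+0
  edge (8, 0)→(14, 7): d=(6,7) right/bottom  bias=-1
    (3,1)@(7, 3): e=[101,7,25] → █
    (4,1)@(9, 3): e=[87,35,11] → █
    (5,1)@(11, 3): e=[73,63,-3] → ·
    (3,2)@(7, 5): e=[75,21,37] → █
    (5,2)@(11, 5): e=[47,77,9] → █
    (6,2)@(13, 5): e=[33,105,-5] → ·
    (2,3)@(5, 7): e=[63,7,63] → █
    (6,3)@(13, 7): e=[7,119,7] → █
    (7,3)@(15, 7): e=[-7,147,-7] → ·
    (2,4)@(5, 9): e=[37,21,75] → █
    (5,4)@(11, 9): e=[-5,105,33] → ·
    (6,4)@(13, 9): e=[-19,133,19] → ·
  covered (15 px):
    · · · · · · · · ·
    · · · █ █ · · · ·
    · · · █ █ █ · · ·
    · · █ █ █ █ █ · ·
    · · █ █ █ · · · ·
    · █ █ · · · · · ·
    · · · · · · · · ·

Final: [35,11,87]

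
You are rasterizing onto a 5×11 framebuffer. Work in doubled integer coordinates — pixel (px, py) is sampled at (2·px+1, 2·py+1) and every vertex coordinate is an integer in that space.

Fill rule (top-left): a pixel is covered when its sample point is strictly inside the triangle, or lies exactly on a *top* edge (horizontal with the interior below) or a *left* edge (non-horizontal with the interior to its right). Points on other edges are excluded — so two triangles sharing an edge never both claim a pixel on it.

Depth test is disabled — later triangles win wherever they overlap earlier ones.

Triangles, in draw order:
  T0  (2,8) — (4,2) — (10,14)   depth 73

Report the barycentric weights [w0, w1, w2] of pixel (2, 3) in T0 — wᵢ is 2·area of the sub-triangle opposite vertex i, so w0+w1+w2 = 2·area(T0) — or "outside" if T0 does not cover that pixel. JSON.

T0:
  2·area = 60
  edge (2, 8)→(4, 2): d=(2,-6) top-left  bias=+0
  edge (4, 2)→(10, 14): d=(6,12) right/bottom  bias=-1
  edge (10, 14)→(2, 8): d=(-8,-6) top-left  bias=+0
    (1,2)@(3, 5): e=[0,30,30] → █  [on edge]
    (2,2)@(5, 5): e=[12,6,42] → █
    (3,2)@(7, 5): e=[24,-18,54] → ·
    (1,3)@(3, 7): e=[4,42,14] → █
    (3,3)@(7, 7): e=[28,-6,38] → ·
    (1,4)@(3, 9): e=[8,54,-2] → ·
    (2,4)@(5, 9): e=[20,30,10] → █
    (3,4)@(7, 9): e=[32,6,22] → █
    (4,4)@(9, 9): e=[44,-18,34] → ·
    (0,5)@(1, 11): e=[0,90,-30] → ·  [on edge]
    (2,5)@(5, 11): e=[24,42,-6] → ·
    (3,5)@(7, 11): e=[36,18,6] → █
  covered (8 px):
    · · · · ·
    · · · · ·
    · █ █ · ·
    · █ █ · ·
    · · █ █ ·
    · · · █ ·
    · · · · █
    · · · · ·
    · · · · ·
    · · · · ·
    · · · · ·

Final: [18,26,16]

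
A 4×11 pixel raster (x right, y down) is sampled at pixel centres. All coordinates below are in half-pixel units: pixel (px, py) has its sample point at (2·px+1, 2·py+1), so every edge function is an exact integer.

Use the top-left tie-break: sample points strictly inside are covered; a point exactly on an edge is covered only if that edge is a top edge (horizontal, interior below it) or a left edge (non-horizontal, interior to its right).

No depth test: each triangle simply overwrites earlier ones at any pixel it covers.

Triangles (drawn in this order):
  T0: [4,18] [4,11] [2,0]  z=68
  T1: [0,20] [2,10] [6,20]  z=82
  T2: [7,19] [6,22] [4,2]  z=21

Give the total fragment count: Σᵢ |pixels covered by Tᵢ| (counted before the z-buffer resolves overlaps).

T0:
  2·area = 14  (B↔C swapped to make it positive)
  edge (4, 18)→(2, 0): d=(-2,-18) top-left  bias=+0
  edge (2, 0)→(4, 11): d=(2,11) right/bottom  bias=-1
  edge (4, 11)→(4, 18): d=(0,7) right/bottom  bias=-1
    (1,3)@(3, 7): e=[4,3,7] → █
    (2,3)@(5, 7): e=[40,-19,-7] → ·
    (1,4)@(3, 9): e=[0,7,7] → █  [on edge]
    (2,4)@(5, 9): e=[36,-15,-7] → ·
    (1,5)@(3, 11): e=[-4,11,7] → ·
  covered (2 px):
    · · · ·
    · · · ·
    · · · ·
    · █ · ·
    · █ · ·
    · · · ·
    · · · ·
    · · · ·
    · · · ·
    · · · ·
    · · · ·
T1:
  2·area = 60
  edge (0, 20)→(2, 10): d=(2,-10) top-left  bias=+0
  edge (2, 10)→(6, 20): d=(4,10) right/bottom  bias=-1
  edge (6, 20)→(0, 20): d=(-6,0) right/bottom  bias=-1
    (1,2)@(3, 5): e=[0,-30,90] → ·  [on edge]
    (1,6)@(3, 13): e=[16,2,42] → █
    (2,6)@(5, 13): e=[36,-18,42] → ·
    (0,7)@(1, 15): e=[0,30,30] → █  [on edge]
    (2,7)@(5, 15): e=[40,-10,30] → ·
    (0,8)@(1, 17): e=[4,38,18] → █
    (2,8)@(5, 17): e=[44,-2,18] → ·
    (0,9)@(1, 19): e=[8,46,6] → █
    (2,9)@(5, 19): e=[48,6,6] → █
    (3,9)@(7, 19): e=[68,-14,6] → ·
    (0,10)@(1, 21): e=[12,54,-6] → ·
    (1,10)@(3, 21): e=[32,34,-6] → ·
  covered (8 px):
    · · · ·
    · · · ·
    · · · ·
    · · · ·
    · · · ·
    · · · ·
    · █ · ·
    █ █ · ·
    █ █ · ·
    █ █ █ ·
    · · · ·
T2:
  2·area = 26
  edge (7, 19)→(6, 22): d=(-1,3) right/bottom  bias=-1
  edge (6, 22)→(4, 2): d=(-2,-20) top-left  bias=+0
  edge (4, 2)→(7, 19): d=(3,17) right/bottom  bias=-1
    (2,4)@(5, 9): e=[16,6,4] → █
    (3,4)@(7, 9): e=[10,46,-30] → ·
    (2,5)@(5, 11): e=[14,2,10] → █
    (3,5)@(7, 11): e=[8,42,-24] → ·
    (2,6)@(5, 13): e=[12,-2,16] → ·
    (3,9)@(7, 19): e=[0,26,0] → ·  [on edge]
  covered (2 px):
    · · · ·
    · · · ·
    · · · ·
    · · · ·
    · · █ ·
    · · █ ·
    · · · ·
    · · · ·
    · · · ·
    · · · ·
    · · · ·

Final: 12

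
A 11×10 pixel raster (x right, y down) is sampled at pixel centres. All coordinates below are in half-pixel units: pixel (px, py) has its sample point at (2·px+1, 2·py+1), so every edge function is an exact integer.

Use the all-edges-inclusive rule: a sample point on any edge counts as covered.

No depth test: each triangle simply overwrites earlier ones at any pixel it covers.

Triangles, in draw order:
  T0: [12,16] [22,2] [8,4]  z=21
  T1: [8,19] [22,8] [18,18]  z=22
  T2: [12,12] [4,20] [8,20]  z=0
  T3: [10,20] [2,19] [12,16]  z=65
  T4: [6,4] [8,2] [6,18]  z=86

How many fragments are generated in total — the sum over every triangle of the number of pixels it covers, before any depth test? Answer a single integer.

T0:
  2·area = 176  (B↔C swapped to make it positive)
  edge (12, 16)→(8, 4): d=(-4,-12) inclusive
  edge (8, 4)→(22, 2): d=(14,-2) inclusive
  edge (22, 2)→(12, 16): d=(-10,14) inclusive
    (3,0)@(7, 1): e=[0,-44,220] → ·  [on edge]
    (7,1)@(15, 3): e=[88,0,88] → #  [on edge]
    (8,1)@(17, 3): e=[112,4,60] → #
    (9,1)@(19, 3): e=[136,8,32] → #
    (10,1)@(21, 3): e=[160,12,4] → #
    (0,2)@(1, 5): e=[-88,0,264] → ·  [on edge]
    (4,2)@(9, 5): e=[8,16,152] → #
    (5,2)@(11, 5): e=[32,20,124] → #
    (6,2)@(13, 5): e=[56,24,96] → #
    (10,2)@(21, 5): e=[152,40,-16] → ·
    (4,3)@(9, 7): e=[0,44,132] → #  [on edge]
    (9,3)@(19, 7): e=[120,64,-8] → ·
    (8,4)@(17, 9): e=[88,88,0] → #  [on edge]
    (5,6)@(11, 13): e=[0,132,44] → #  [on edge]
    (6,9)@(13, 19): e=[0,220,-44] → ·  [on edge]
  covered (24 px):
    · · · · · · · · · · ·
    · · · · · · · # # # #
    · · · · # # # # # # ·
    · · · · # # # # # · ·
    · · · · · # # # # · ·
    · · · · · # # # · · ·
    · · · · · # # · · · ·
    · · · · · · · · · · ·
    · · · · · · · · · · ·
    · · · · · · · · · · ·
T1:
  2·area = 96
  edge (8, 19)→(22, 8): d=(14,-11) inclusive
  edge (22, 8)→(18, 18): d=(-4,10) inclusive
  edge (18, 18)→(8, 19): d=(-10,1) inclusive
    (10,4)@(21, 9): e=[3,6,87] → #
    (9,5)@(19, 11): e=[9,18,69] → #
    (10,5)@(21, 11): e=[31,-2,67] → ·
    (8,6)@(17, 13): e=[15,30,51] → #
    (10,6)@(21, 13): e=[59,-10,47] → ·
    (7,7)@(15, 15): e=[21,42,33] → #
    (10,7)@(21, 15): e=[87,-18,27] → ·
    (5,8)@(11, 17): e=[5,74,17] → #
    (6,8)@(13, 17): e=[27,54,15] → #
    (9,8)@(19, 17): e=[93,-6,9] → ·
    (5,9)@(11, 19): e=[33,66,-3] → ·
    (6,9)@(13, 19): e=[55,46,-5] → ·
  covered (11 px):
    · · · · · · · · · · ·
    · · · · · · · · · · ·
    · · · · · · · · · · ·
    · · · · · · · · · · ·
    · · · · · · · · · · #
    · · · · · · · · · # ·
    · · · · · · · · # # ·
    · · · · · · · # # # ·
    · · · · · # # # # · ·
    · · · · · · · · · · ·
T2:
  2·area = 32  (B↔C swapped to make it positive)
  edge (12, 12)→(8, 20): d=(-4,8) inclusive
  edge (8, 20)→(4, 20): d=(-4,0) inclusive
  edge (4, 20)→(12, 12): d=(8,-8) inclusive
    (10,1)@(21, 3): e=[-36,68,0] → ·  [on edge]
    (9,2)@(19, 5): e=[-28,60,0] → ·  [on edge]
    (8,3)@(17, 7): e=[-20,52,0] → ·  [on edge]
    (7,4)@(15, 9): e=[-12,44,0] → ·  [on edge]
    (6,5)@(13, 11): e=[-4,36,0] → ·  [on edge]
    (5,6)@(11, 13): e=[4,28,0] → #  [on edge]
    (6,6)@(13, 13): e=[-12,28,16] → ·
    (4,7)@(9, 15): e=[12,20,0] → #  [on edge]
    (5,7)@(11, 15): e=[-4,20,16] → ·
    (3,8)@(7, 17): e=[20,12,0] → #  [on edge]
    (5,8)@(11, 17): e=[-12,12,32] → ·
    (2,9)@(5, 19): e=[28,4,0] → #  [on edge]
  covered (6 px):
    · · · · · · · · · · ·
    · · · · · · · · · · ·
    · · · · · · · · · · ·
    · · · · · · · · · · ·
    · · · · · · · · · · ·
    · · · · · · · · · · ·
    · · · · · # · · · · ·
    · · · · # · · · · · ·
    · · · # # · · · · · ·
    · · # # · · · · · · ·
T3:
  2·area = 34
  edge (10, 20)→(2, 19): d=(-8,-1) inclusive
  edge (2, 19)→(12, 16): d=(10,-3) inclusive
  edge (12, 16)→(10, 20): d=(-2,4) inclusive
    (4,8)@(9, 17): e=[23,1,10] → #
    (5,8)@(11, 17): e=[25,7,2] → #
    (6,8)@(13, 17): e=[27,13,-6] → ·
    (1,9)@(3, 19): e=[1,3,30] → #
    (2,9)@(5, 19): e=[3,9,22] → #
    (3,9)@(7, 19): e=[5,15,14] → #
    (5,9)@(11, 19): e=[9,27,-2] → ·
  covered (6 px):
    · · · · · · · · · · ·
    · · · · · · · · · · ·
    · · · · · · · · · · ·
    · · · · · · · · · · ·
    · · · · · · · · · · ·
    · · · · · · · · · · ·
    · · · · · · · · · · ·
    · · · · · · · · · · ·
    · · · · # # · · · · ·
    · # # # # · · · · · ·
T4:
  2·area = 28
  edge (6, 4)→(8, 2): d=(2,-2) inclusive
  edge (8, 2)→(6, 18): d=(-2,16) inclusive
  edge (6, 18)→(6, 4): d=(0,-14) inclusive
    (4,0)@(9, 1): e=[0,-14,42] → ·  [on edge]
    (3,1)@(7, 3): e=[0,14,14] → #  [on edge]
    (4,1)@(9, 3): e=[4,-18,42] → ·
    (2,2)@(5, 5): e=[0,42,-14] → ·  [on edge]
    (3,2)@(7, 5): e=[4,10,14] → #
    (4,2)@(9, 5): e=[8,-22,42] → ·
    (1,3)@(3, 7): e=[0,70,-42] → ·  [on edge]
    (3,3)@(7, 7): e=[8,6,14] → #
    (4,3)@(9, 7): e=[12,-26,42] → ·
    (0,4)@(1, 9): e=[0,98,-70] → ·  [on edge]
    (3,4)@(7, 9): e=[12,2,14] → #
    (4,4)@(9, 9): e=[16,-30,42] → ·
  covered (4 px):
    · · · · · · · · · · ·
    · · · # · · · · · · ·
    · · · # · · · · · · ·
    · · · # · · · · · · ·
    · · · # · · · · · · ·
    · · · · · · · · · · ·
    · · · · · · · · · · ·
    · · · · · · · · · · ·
    · · · · · · · · · · ·
    · · · · · · · · · · ·

Answer: 51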